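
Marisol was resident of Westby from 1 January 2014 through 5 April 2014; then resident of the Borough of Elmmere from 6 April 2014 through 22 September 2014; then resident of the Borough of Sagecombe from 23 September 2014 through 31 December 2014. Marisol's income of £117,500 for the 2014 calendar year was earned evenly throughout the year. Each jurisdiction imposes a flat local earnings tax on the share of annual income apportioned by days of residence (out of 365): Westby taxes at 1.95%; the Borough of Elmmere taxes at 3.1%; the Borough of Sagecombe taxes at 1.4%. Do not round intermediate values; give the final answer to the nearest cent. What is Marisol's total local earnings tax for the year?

Westby, 1 January – 5 April 2014: 95 days → £117,500 × 1.95% × 95/365 = £596.3527
The Borough of Elmmere, 6 April – 22 September 2014: 170 days → £117,500 × 3.1% × 170/365 = £1,696.5068
The Borough of Sagecombe, 23 September – 31 December 2014: 100 days → £117,500 × 1.4% × 100/365 = £450.6849
Total = £2,743.5445

£2,743.54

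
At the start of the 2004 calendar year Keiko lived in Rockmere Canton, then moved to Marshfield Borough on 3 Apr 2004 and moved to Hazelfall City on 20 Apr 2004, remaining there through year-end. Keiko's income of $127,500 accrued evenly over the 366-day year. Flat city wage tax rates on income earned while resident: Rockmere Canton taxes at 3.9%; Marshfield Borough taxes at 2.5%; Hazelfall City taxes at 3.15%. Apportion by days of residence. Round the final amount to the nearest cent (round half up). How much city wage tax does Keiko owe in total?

$4,220.74

Rockmere Canton, 1 Jan – 2 Apr 2004: 93 days → $127,500 × 3.9% × 93/366 = $1,263.5041
Marshfield Borough, 3 Apr – 19 Apr 2004: 17 days → $127,500 × 2.5% × 17/366 = $148.0533
Hazelfall City, 20 Apr – 31 Dec 2004: 256 days → $127,500 × 3.15% × 256/366 = $2,809.1803
Total = $4,220.7377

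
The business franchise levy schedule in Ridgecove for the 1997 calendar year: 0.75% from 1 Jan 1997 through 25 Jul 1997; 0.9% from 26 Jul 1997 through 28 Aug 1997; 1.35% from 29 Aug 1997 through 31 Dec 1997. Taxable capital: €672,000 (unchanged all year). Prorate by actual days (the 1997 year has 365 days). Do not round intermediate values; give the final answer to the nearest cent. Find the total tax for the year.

1 Jan – 25 Jul 1997: 206 days at 0.75% → €672,000 × 0.75% × 206/365 = €2,844.4932
26 Jul – 28 Aug 1997: 34 days at 0.9% → €672,000 × 0.9% × 34/365 = €563.3753
29 Aug – 31 Dec 1997: 125 days at 1.35% → €672,000 × 1.35% × 125/365 = €3,106.8493
Total = €6,514.7178

€6,514.72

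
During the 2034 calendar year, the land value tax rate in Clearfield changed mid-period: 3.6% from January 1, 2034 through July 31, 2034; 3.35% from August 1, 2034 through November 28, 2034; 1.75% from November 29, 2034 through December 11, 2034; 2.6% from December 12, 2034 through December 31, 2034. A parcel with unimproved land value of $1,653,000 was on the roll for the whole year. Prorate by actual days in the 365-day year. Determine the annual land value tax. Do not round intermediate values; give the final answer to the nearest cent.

$56,154.45

January 1 – July 31, 2034: 212 days at 3.6% → $1,653,000 × 3.6% × 212/365 = $34,563.5507
August 1 – November 28, 2034: 120 days at 3.35% → $1,653,000 × 3.35% × 120/365 = $18,205.6438
November 29 – December 11, 2034: 13 days at 1.75% → $1,653,000 × 1.75% × 13/365 = $1,030.2945
December 12 – December 31, 2034: 20 days at 2.6% → $1,653,000 × 2.6% × 20/365 = $2,354.9589
Total = $56,154.4479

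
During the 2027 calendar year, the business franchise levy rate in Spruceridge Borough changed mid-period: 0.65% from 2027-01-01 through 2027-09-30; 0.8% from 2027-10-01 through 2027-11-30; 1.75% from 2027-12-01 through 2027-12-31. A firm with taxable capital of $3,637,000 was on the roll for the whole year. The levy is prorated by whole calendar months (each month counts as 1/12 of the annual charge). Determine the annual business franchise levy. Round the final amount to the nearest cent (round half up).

2027-01-01 to 2027-09-30: 9 months at 0.65% → $3,637,000 × 0.65% × 9/12 = $17,730.3750
2027-10-01 to 2027-11-30: 2 months at 0.8% → $3,637,000 × 0.8% × 2/12 = $4,849.3333
2027-12-01 to 2027-12-31: 1 month at 1.75% → $3,637,000 × 1.75% × 1/12 = $5,303.9583
Total = $27,883.6667

$27,883.67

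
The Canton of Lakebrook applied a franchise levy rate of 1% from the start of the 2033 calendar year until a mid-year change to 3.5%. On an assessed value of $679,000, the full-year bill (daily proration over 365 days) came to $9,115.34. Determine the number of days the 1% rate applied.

Let d = days at the first rate; then 365 − d days at the second rate.
$679,000 × [1%·d + 3.5%·(365−d)] / 365 = $9,115.34
Solving gives d = 315, so the new rate took effect on 12 Nov 2033.

315 days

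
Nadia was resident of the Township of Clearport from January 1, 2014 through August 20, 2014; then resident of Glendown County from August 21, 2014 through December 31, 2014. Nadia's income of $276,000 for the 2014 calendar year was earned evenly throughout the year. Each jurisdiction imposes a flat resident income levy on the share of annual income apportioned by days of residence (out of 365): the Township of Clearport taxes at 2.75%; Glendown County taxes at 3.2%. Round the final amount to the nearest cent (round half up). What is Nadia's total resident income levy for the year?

$8,042.56

The Township of Clearport, January 1 – August 20, 2014: 232 days → $276,000 × 2.75% × 232/365 = $4,824.3288
Glendown County, August 21 – December 31, 2014: 133 days → $276,000 × 3.2% × 133/365 = $3,218.2356
Total = $8,042.5644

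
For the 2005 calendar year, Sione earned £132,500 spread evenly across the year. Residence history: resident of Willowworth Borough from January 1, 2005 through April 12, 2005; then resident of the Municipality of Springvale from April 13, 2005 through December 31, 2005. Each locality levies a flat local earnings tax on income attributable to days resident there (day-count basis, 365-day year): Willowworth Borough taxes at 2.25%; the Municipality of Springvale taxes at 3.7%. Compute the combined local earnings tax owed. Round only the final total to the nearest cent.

£4,365.60

Willowworth Borough, January 1 – April 12, 2005: 102 days → £132,500 × 2.25% × 102/365 = £833.1164
The Municipality of Springvale, April 13 – December 31, 2005: 263 days → £132,500 × 3.7% × 263/365 = £3,532.4863
Total = £4,365.6027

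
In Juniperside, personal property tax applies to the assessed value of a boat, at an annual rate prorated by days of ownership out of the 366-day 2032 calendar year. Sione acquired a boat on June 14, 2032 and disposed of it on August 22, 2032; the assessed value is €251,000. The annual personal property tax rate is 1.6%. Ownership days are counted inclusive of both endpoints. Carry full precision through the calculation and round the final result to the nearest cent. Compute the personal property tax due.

€768.09

Days held (June 14 – August 22, 2032): 70 out of 366
Tax = €251,000 × 1.6% × 70/366 = €768.0874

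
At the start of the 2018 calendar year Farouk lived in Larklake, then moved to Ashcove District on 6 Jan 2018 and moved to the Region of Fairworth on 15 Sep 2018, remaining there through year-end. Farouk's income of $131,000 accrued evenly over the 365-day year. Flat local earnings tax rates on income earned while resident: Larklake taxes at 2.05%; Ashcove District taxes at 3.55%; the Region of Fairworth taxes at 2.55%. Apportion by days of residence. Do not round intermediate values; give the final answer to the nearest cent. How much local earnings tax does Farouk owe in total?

$4,235.97

Larklake, 1 Jan – 5 Jan 2018: 5 days → $131,000 × 2.05% × 5/365 = $36.7877
Ashcove District, 6 Jan – 14 Sep 2018: 252 days → $131,000 × 3.55% × 252/365 = $3,210.7562
The Region of Fairworth, 15 Sep – 31 Dec 2018: 108 days → $131,000 × 2.55% × 108/365 = $988.4219
Total = $4,235.9658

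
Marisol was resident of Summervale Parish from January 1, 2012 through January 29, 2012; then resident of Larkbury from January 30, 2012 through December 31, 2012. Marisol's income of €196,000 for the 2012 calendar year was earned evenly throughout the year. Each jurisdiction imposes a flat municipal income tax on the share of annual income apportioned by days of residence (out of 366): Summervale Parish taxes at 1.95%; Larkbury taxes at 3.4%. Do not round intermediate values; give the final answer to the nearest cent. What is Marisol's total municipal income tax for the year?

€6,438.81

Summervale Parish, January 1 – January 29, 2012: 29 days → €196,000 × 1.95% × 29/366 = €302.8361
Larkbury, January 30 – December 31, 2012: 337 days → €196,000 × 3.4% × 337/366 = €6,135.9781
Total = €6,438.8142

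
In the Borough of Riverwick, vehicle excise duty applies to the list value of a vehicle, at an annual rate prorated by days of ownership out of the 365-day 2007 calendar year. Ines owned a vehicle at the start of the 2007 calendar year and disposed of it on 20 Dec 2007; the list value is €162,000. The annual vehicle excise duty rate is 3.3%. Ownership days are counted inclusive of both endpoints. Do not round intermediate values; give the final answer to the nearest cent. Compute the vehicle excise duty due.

€5,184.89

Days held (1 Jan – 20 Dec 2007): 354 out of 365
Tax = €162,000 × 3.3% × 354/365 = €5,184.8877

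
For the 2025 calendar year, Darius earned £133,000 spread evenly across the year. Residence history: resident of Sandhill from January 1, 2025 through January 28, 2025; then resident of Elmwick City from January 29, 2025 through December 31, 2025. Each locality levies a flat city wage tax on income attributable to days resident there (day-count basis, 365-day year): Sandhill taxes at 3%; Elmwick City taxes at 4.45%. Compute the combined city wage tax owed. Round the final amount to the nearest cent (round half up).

£5,770.56

Sandhill, January 1 – January 28, 2025: 28 days → £133,000 × 3% × 28/365 = £306.0822
Elmwick City, January 29 – December 31, 2025: 337 days → £133,000 × 4.45% × 337/365 = £5,464.4781
Total = £5,770.5603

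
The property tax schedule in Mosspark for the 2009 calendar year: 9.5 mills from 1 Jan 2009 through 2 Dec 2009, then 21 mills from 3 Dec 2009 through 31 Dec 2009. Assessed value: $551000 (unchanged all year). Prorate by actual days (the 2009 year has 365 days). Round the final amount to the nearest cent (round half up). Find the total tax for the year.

$5737.95

1 Jan – 2 Dec 2009: 336 days at 9.5 mills → $551000 × 0.95% × 336/365 = $4818.6082
3 Dec – 31 Dec 2009: 29 days at 21 mills → $551000 × 2.1% × 29/365 = $919.3397
Total = $5737.9479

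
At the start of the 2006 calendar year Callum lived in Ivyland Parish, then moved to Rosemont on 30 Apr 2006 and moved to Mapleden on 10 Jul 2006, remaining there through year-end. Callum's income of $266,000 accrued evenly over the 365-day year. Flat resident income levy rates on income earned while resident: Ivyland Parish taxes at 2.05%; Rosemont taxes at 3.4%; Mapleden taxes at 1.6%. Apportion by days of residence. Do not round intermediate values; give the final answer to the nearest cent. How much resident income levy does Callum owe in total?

Ivyland Parish, 1 Jan – 29 Apr 2006: 119 days → $266,000 × 2.05% × 119/365 = $1,777.8274
Rosemont, 30 Apr – 9 Jul 2006: 71 days → $266,000 × 3.4% × 71/365 = $1,759.2438
Mapleden, 10 Jul – 31 Dec 2006: 175 days → $266,000 × 1.6% × 175/365 = $2,040.5479
Total = $5,577.6192

$5,577.62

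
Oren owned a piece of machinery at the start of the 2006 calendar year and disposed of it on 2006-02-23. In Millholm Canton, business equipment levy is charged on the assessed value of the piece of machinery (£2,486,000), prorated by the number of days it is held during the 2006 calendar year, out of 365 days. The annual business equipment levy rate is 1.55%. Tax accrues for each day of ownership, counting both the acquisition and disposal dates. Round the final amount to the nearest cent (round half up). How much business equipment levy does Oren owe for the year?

£5,700.77

Days held (2006-01-01 to 2006-02-23): 54 out of 365
Tax = £2,486,000 × 1.55% × 54/365 = £5,700.7726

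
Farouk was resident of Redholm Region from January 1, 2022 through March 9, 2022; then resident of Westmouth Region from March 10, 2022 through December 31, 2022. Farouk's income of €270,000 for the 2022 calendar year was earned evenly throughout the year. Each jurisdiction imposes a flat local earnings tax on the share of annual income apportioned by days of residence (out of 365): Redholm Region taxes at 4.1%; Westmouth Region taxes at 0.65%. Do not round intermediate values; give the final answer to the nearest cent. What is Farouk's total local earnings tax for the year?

€3,490.40

Redholm Region, January 1 – March 9, 2022: 68 days → €270,000 × 4.1% × 68/365 = €2,062.3562
Westmouth Region, March 10 – December 31, 2022: 297 days → €270,000 × 0.65% × 297/365 = €1,428.0411
Total = €3,490.3973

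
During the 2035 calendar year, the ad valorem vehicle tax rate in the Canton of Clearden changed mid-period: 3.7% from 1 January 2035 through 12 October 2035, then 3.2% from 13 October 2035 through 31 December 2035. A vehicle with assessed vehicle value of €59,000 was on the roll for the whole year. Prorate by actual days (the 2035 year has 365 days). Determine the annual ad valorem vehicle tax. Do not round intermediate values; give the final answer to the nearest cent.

1 January – 12 October 2035: 285 days at 3.7% → €59,000 × 3.7% × 285/365 = €1,704.5342
13 October – 31 December 2035: 80 days at 3.2% → €59,000 × 3.2% × 80/365 = €413.8082
Total = €2,118.3425

€2,118.34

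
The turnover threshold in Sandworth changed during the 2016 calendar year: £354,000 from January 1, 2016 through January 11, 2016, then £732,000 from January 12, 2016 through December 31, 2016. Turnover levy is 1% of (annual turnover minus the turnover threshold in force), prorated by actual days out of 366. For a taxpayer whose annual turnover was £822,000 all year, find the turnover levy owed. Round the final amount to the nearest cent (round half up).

January 1 – January 11, 2016: 11 days, exemption £354,000 → (£822,000 − £354,000) × 1% × 11/366 = £140.6557
January 12 – December 31, 2016: 355 days, exemption £732,000 → (£822,000 − £732,000) × 1% × 355/366 = £872.9508
Total = £1,013.6066

£1,013.61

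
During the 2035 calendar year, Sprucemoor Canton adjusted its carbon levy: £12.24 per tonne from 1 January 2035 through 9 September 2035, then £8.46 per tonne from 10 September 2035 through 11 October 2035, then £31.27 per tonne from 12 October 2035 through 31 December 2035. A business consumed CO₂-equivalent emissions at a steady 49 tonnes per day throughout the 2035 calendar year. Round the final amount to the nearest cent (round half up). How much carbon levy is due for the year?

1 January – 9 September 2035: 252 days × 49 tonnes/day = 12,348 tonnes at £12.24/tonne → £151,139.52
10 September – 11 October 2035: 32 days × 49 tonnes/day = 1,568 tonnes at £8.46/tonne → £13,265.28
12 October – 31 December 2035: 81 days × 49 tonnes/day = 3,969 tonnes at £31.27/tonne → £124,110.63

£288,515.43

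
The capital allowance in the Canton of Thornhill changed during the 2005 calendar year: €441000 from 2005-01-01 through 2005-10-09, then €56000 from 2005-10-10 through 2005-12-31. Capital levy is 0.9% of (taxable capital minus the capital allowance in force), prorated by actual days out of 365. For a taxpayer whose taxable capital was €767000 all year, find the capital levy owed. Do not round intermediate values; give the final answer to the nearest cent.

2005-01-01 to 2005-10-09: 282 days, exemption €441000 → (€767000 − €441000) × 0.9% × 282/365 = €2266.8164
2005-10-10 to 2005-12-31: 83 days, exemption €56000 → (€767000 − €56000) × 0.9% × 83/365 = €1455.1151
Total = €3721.9315

€3721.93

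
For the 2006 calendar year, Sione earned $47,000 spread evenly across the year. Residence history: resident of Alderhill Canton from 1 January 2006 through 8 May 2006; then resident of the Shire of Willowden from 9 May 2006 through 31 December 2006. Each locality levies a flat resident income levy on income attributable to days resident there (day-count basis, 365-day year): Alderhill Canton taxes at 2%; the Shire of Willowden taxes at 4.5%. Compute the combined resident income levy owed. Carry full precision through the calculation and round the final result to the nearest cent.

$1,702.95

Alderhill Canton, 1 January – 8 May 2006: 128 days → $47,000 × 2% × 128/365 = $329.6438
The Shire of Willowden, 9 May – 31 December 2006: 237 days → $47,000 × 4.5% × 237/365 = $1,373.3014
Total = $1,702.9452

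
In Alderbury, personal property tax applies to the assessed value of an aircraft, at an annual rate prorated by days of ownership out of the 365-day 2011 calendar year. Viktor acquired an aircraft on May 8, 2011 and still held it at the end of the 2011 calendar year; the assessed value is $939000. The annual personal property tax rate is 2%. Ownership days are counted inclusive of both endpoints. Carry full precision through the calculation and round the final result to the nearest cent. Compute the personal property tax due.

$12245.59

Days held (May 8 – December 31, 2011): 238 out of 365
Tax = $939000 × 2% × 238/365 = $12245.5890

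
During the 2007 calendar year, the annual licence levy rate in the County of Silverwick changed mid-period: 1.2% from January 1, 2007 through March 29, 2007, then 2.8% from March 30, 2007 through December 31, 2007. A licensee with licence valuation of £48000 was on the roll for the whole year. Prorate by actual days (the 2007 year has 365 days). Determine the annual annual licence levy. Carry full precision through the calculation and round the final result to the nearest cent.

£1158.84

January 1 – March 29, 2007: 88 days at 1.2% → £48000 × 1.2% × 88/365 = £138.8712
March 30 – December 31, 2007: 277 days at 2.8% → £48000 × 2.8% × 277/365 = £1019.9671
Total = £1158.8384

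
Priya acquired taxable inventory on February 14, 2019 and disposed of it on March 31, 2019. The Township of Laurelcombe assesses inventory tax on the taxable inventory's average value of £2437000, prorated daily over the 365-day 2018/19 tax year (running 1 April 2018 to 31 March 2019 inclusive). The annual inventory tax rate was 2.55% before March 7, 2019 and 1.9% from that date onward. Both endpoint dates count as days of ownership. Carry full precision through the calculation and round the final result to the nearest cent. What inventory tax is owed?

£6746.82

February 14 – March 6, 2019: 21 days at 2.55% → £2437000 × 2.55% × 21/365 = £3575.3795
March 7 – March 31, 2019: 25 days at 1.9% → £2437000 × 1.9% × 25/365 = £3171.4384
Total = £6746.8178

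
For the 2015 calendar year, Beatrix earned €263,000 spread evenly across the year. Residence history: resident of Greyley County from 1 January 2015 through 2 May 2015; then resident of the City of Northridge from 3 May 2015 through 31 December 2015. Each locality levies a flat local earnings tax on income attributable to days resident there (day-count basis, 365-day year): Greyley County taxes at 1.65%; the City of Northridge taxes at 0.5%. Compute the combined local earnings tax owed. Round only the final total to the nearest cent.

€2,325.93

Greyley County, 1 January – 2 May 2015: 122 days → €263,000 × 1.65% × 122/365 = €1,450.4630
The City of Northridge, 3 May – 31 December 2015: 243 days → €263,000 × 0.5% × 243/365 = €875.4658
Total = €2,325.9288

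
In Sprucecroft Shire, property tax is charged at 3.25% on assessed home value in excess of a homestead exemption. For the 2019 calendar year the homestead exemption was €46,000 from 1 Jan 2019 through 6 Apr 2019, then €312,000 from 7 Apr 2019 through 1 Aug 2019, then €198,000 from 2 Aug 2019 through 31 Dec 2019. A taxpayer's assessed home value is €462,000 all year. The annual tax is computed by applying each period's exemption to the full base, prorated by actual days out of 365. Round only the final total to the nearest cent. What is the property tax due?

€8,691.66

1 Jan – 6 Apr 2019: 96 days, exemption €46,000 → (€462,000 − €46,000) × 3.25% × 96/365 = €3,555.9452
7 Apr – 1 Aug 2019: 117 days, exemption €312,000 → (€462,000 − €312,000) × 3.25% × 117/365 = €1,562.6712
2 Aug – 31 Dec 2019: 152 days, exemption €198,000 → (€462,000 − €198,000) × 3.25% × 152/365 = €3,573.0411
Total = €8,691.6575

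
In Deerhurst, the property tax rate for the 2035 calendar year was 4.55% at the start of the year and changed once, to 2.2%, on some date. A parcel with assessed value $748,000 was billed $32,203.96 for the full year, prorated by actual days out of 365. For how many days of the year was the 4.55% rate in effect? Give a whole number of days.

327 days

Let d = days at the first rate; then 365 − d days at the second rate.
$748,000 × [4.55%·d + 2.2%·(365−d)] / 365 = $32,203.96
Solving gives d = 327, so the new rate took effect on 24 Nov 2035.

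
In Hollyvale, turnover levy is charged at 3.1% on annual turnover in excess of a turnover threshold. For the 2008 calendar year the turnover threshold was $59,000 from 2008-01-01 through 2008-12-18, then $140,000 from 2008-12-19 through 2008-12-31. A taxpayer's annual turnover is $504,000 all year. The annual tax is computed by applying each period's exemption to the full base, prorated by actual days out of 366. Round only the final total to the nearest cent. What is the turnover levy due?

2008-01-01 to 2008-12-18: 353 days, exemption $59,000 → ($504,000 − $59,000) × 3.1% × 353/366 = $13,305.0137
2008-12-19 to 2008-12-31: 13 days, exemption $140,000 → ($504,000 − $140,000) × 3.1% × 13/366 = $400.7978
Total = $13,705.8115

$13,705.81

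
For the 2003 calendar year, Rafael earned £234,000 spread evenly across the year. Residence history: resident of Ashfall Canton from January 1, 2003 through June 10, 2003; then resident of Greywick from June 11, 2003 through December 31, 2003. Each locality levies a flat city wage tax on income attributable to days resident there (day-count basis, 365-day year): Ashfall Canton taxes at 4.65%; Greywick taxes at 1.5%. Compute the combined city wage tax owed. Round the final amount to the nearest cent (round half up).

Ashfall Canton, January 1 – June 10, 2003: 161 days → £234,000 × 4.65% × 161/365 = £4,799.5644
Greywick, June 11 – December 31, 2003: 204 days → £234,000 × 1.5% × 204/365 = £1,961.7534
Total = £6,761.3178

£6,761.32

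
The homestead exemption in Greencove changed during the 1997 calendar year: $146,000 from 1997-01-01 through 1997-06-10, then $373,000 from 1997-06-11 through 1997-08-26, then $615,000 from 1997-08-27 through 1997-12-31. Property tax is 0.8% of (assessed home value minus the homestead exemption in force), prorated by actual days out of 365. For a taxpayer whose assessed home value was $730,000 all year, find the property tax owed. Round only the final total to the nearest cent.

$2,983.41

1997-01-01 to 1997-06-10: 161 days, exemption $146,000 → ($730,000 − $146,000) × 0.8% × 161/365 = $2,060.8000
1997-06-11 to 1997-08-26: 77 days, exemption $373,000 → ($730,000 − $373,000) × 0.8% × 77/365 = $602.4986
1997-08-27 to 1997-12-31: 127 days, exemption $615,000 → ($730,000 − $615,000) × 0.8% × 127/365 = $320.1096
Total = $2,983.4082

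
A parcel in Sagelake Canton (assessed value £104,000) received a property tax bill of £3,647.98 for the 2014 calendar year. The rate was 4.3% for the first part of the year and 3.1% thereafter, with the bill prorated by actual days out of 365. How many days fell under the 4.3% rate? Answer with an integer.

Let d = days at the first rate; then 365 − d days at the second rate.
£104,000 × [4.3%·d + 3.1%·(365−d)] / 365 = £3,647.98
Solving gives d = 124, so the new rate took effect on May 5, 2014.

124 days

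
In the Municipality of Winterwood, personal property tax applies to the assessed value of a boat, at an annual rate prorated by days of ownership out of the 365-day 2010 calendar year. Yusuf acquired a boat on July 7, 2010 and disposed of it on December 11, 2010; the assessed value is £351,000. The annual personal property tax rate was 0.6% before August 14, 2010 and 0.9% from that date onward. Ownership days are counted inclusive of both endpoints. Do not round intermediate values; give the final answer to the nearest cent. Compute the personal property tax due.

July 7 – August 13, 2010: 38 days at 0.6% → £351,000 × 0.6% × 38/365 = £219.2548
August 14 – December 11, 2010: 120 days at 0.9% → £351,000 × 0.9% × 120/365 = £1,038.5753
Total = £1,257.8301

£1,257.83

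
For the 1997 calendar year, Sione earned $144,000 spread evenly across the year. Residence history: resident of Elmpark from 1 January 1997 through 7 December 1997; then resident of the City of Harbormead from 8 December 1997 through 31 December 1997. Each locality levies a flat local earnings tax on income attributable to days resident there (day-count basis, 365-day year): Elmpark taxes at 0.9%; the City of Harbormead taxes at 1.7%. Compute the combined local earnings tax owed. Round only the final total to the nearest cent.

Elmpark, 1 January – 7 December 1997: 341 days → $144,000 × 0.9% × 341/365 = $1,210.7836
The City of Harbormead, 8 December – 31 December 1997: 24 days → $144,000 × 1.7% × 24/365 = $160.9644
Total = $1,371.7479

$1,371.75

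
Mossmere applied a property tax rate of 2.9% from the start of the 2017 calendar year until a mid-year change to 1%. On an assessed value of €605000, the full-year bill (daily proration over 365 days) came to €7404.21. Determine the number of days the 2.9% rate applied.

Let d = days at the first rate; then 365 − d days at the second rate.
€605000 × [2.9%·d + 1%·(365−d)] / 365 = €7404.21
Solving gives d = 43, so the new rate took effect on 13 Feb 2017.

43 days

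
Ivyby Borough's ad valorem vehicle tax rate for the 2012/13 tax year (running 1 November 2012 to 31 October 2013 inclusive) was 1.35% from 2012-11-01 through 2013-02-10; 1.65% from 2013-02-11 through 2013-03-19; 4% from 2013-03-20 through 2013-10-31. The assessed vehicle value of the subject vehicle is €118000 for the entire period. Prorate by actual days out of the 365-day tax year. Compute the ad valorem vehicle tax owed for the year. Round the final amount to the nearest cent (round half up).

€3565.05

2012-11-01 to 2013-02-10: 102 days at 1.35% → €118000 × 1.35% × 102/365 = €445.1671
2013-02-11 to 2013-03-19: 37 days at 1.65% → €118000 × 1.65% × 37/365 = €197.3671
2013-03-20 to 2013-10-31: 226 days at 4% → €118000 × 4% × 226/365 = €2922.5205
Total = €3565.0548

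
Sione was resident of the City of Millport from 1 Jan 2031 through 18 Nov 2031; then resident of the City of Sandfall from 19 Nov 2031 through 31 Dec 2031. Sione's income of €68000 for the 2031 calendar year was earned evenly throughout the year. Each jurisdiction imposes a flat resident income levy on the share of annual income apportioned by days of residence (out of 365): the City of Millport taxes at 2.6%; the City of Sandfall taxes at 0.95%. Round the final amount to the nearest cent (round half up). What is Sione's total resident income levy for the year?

The City of Millport, 1 Jan – 18 Nov 2031: 322 days → €68000 × 2.6% × 322/365 = €1559.7151
The City of Sandfall, 19 Nov – 31 Dec 2031: 43 days → €68000 × 0.95% × 43/365 = €76.1041
Total = €1635.8192

€1635.82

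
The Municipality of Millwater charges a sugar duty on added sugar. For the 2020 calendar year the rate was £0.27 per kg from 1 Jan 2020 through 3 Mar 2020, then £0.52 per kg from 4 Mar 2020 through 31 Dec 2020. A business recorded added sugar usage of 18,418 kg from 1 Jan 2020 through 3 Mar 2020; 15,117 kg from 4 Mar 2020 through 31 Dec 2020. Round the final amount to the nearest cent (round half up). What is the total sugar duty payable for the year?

1 Jan – 3 Mar 2020: 18,418 kg at £0.27/kg → £4972.86
4 Mar – 31 Dec 2020: 15,117 kg at £0.52/kg → £7860.84

£12833.70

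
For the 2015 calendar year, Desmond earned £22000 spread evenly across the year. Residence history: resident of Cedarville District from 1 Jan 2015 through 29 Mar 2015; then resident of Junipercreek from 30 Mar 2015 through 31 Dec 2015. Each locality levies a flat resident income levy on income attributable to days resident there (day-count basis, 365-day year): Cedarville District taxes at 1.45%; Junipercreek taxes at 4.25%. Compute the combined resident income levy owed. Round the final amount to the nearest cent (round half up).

Cedarville District, 1 Jan – 29 Mar 2015: 88 days → £22000 × 1.45% × 88/365 = £76.9096
Junipercreek, 30 Mar – 31 Dec 2015: 277 days → £22000 × 4.25% × 277/365 = £709.5753
Total = £786.4849

£786.48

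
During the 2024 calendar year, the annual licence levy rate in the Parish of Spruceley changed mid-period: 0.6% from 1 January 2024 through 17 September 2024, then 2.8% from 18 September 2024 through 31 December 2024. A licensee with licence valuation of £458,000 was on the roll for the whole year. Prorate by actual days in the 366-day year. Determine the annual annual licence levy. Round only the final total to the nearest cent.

1 January – 17 September 2024: 261 days at 0.6% → £458,000 × 0.6% × 261/366 = £1,959.6393
18 September – 31 December 2024: 105 days at 2.8% → £458,000 × 2.8% × 105/366 = £3,679.0164
Total = £5,638.6557

£5,638.66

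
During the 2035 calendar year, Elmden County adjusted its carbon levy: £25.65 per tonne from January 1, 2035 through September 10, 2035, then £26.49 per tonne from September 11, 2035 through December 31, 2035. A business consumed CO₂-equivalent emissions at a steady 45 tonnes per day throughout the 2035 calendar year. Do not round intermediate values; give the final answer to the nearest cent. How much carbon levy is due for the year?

£425,534.85

January 1 – September 10, 2035: 253 days × 45 tonnes/day = 11,385 tonnes at £25.65/tonne → £292,025.25
September 11 – December 31, 2035: 112 days × 45 tonnes/day = 5,040 tonnes at £26.49/tonne → £133,509.60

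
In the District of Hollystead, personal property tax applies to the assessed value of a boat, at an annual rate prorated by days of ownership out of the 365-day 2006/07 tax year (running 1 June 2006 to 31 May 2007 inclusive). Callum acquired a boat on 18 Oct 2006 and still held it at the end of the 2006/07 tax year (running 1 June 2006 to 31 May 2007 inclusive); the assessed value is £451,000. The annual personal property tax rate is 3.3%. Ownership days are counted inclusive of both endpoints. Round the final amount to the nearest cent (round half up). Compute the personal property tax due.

Days held (18 Oct 2006 – 31 May 2007): 226 out of 365
Tax = £451,000 × 3.3% × 226/365 = £9,215.2274

£9,215.23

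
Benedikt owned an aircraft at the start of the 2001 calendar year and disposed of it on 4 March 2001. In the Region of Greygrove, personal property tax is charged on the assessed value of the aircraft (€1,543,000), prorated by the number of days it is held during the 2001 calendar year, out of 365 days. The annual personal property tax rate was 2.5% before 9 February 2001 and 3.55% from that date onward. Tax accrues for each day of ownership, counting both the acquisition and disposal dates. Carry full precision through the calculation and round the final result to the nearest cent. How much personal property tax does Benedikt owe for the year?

€7,723.45

1 January – 8 February 2001: 39 days at 2.5% → €1,543,000 × 2.5% × 39/365 = €4,121.7123
9 February – 4 March 2001: 24 days at 3.55% → €1,543,000 × 3.55% × 24/365 = €3,601.7425
Total = €7,723.4548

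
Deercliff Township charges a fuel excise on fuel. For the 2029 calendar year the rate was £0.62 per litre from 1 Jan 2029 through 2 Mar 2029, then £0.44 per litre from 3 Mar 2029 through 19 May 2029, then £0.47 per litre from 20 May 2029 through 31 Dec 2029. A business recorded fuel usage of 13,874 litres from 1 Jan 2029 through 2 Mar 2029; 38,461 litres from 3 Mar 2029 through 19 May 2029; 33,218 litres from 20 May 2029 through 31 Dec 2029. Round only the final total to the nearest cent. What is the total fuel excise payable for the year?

1 Jan – 2 Mar 2029: 13,874 litres at £0.62/litre → £8,601.88
3 Mar – 19 May 2029: 38,461 litres at £0.44/litre → £16,922.84
20 May – 31 Dec 2029: 33,218 litres at £0.47/litre → £15,612.46

£41,137.18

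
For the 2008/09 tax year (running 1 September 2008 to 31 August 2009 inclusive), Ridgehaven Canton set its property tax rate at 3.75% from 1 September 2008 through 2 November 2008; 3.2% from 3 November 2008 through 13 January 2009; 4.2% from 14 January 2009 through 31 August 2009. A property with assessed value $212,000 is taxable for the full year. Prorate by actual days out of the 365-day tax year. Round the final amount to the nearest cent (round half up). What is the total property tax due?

$8,321.15

1 September – 2 November 2008: 63 days at 3.75% → $212,000 × 3.75% × 63/365 = $1,372.1918
3 November 2008 – 13 January 2009: 72 days at 3.2% → $212,000 × 3.2% × 72/365 = $1,338.2137
14 January – 31 August 2009: 230 days at 4.2% → $212,000 × 4.2% × 230/365 = $5,610.7397
Total = $8,321.1452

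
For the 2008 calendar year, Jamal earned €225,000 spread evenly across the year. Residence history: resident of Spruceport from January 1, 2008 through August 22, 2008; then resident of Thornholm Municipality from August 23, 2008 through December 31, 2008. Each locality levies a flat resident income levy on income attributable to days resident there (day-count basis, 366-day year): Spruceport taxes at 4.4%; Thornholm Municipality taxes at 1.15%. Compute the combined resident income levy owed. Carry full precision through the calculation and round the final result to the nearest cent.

€7,282.68

Spruceport, January 1 – August 22, 2008: 235 days → €225,000 × 4.4% × 235/366 = €6,356.5574
Thornholm Municipality, August 23 – December 31, 2008: 131 days → €225,000 × 1.15% × 131/366 = €926.1270
Total = €7,282.6844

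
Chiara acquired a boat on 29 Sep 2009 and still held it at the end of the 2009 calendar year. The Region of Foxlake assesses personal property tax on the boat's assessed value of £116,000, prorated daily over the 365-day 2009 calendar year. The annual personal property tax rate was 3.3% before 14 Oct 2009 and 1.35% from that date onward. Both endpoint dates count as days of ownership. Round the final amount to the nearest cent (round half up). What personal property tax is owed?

29 Sep – 13 Oct 2009: 15 days at 3.3% → £116,000 × 3.3% × 15/365 = £157.3151
14 Oct – 31 Dec 2009: 79 days at 1.35% → £116,000 × 1.35% × 79/365 = £338.9425
Total = £496.2575

£496.26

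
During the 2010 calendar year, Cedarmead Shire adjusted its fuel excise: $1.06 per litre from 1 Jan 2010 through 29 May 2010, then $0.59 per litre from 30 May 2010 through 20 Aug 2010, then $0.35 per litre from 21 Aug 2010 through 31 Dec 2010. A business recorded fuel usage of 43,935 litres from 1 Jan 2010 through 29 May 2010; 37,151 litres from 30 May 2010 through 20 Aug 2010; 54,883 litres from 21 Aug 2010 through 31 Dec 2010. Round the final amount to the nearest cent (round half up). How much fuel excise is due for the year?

$87699.24

1 Jan – 29 May 2010: 43,935 litres at $1.06/litre → $46571.10
30 May – 20 Aug 2010: 37,151 litres at $0.59/litre → $21919.09
21 Aug – 31 Dec 2010: 54,883 litres at $0.35/litre → $19209.05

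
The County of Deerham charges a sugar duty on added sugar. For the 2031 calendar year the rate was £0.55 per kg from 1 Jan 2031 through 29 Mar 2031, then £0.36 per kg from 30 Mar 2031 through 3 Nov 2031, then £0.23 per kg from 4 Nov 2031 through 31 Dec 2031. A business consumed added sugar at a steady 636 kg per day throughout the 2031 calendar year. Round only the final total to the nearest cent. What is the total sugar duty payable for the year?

1 Jan – 29 Mar 2031: 88 days × 636 kg/day = 55,968 kg at £0.55/kg → £30782.40
30 Mar – 3 Nov 2031: 219 days × 636 kg/day = 139,284 kg at £0.36/kg → £50142.24
4 Nov – 31 Dec 2031: 58 days × 636 kg/day = 36,888 kg at £0.23/kg → £8484.24

£89408.88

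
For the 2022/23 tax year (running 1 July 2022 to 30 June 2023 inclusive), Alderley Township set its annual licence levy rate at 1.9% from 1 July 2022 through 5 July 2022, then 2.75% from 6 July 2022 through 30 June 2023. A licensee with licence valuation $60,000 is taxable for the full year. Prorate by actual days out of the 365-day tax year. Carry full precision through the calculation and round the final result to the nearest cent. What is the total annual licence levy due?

$1,643.01

1 July – 5 July 2022: 5 days at 1.9% → $60,000 × 1.9% × 5/365 = $15.6164
6 July 2022 – 30 June 2023: 360 days at 2.75% → $60,000 × 2.75% × 360/365 = $1,627.3973
Total = $1,643.0137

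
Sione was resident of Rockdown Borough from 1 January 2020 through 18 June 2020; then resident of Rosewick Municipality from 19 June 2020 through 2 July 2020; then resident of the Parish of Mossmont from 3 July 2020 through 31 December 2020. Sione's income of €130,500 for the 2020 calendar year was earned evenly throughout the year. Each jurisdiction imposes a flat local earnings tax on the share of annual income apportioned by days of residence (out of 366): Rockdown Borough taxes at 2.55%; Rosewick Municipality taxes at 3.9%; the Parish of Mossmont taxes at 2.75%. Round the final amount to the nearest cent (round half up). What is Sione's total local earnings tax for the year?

€3,524.93

Rockdown Borough, 1 January – 18 June 2020: 170 days → €130,500 × 2.55% × 170/366 = €1,545.6762
Rosewick Municipality, 19 June – 2 July 2020: 14 days → €130,500 × 3.9% × 14/366 = €194.6803
The Parish of Mossmont, 3 July – 31 December 2020: 182 days → €130,500 × 2.75% × 182/366 = €1,784.5697
Total = €3,524.9262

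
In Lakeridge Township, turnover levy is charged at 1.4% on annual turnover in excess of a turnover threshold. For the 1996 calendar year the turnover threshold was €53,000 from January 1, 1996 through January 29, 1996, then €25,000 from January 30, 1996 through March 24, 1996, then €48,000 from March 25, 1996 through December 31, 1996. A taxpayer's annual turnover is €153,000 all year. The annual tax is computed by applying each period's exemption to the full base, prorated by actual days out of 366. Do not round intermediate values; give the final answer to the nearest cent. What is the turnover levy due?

€1,512.84

January 1 – January 29, 1996: 29 days, exemption €53,000 → (€153,000 − €53,000) × 1.4% × 29/366 = €110.9290
January 30 – March 24, 1996: 55 days, exemption €25,000 → (€153,000 − €25,000) × 1.4% × 55/366 = €269.2896
March 25 – December 31, 1996: 282 days, exemption €48,000 → (€153,000 − €48,000) × 1.4% × 282/366 = €1,132.6230
Total = €1,512.8415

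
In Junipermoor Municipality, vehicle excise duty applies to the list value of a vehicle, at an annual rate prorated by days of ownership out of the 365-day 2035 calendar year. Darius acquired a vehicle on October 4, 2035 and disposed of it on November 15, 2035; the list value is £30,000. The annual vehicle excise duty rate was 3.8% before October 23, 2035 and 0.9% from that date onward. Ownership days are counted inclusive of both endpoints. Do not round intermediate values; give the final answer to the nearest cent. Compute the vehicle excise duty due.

£77.10

October 4 – October 22, 2035: 19 days at 3.8% → £30,000 × 3.8% × 19/365 = £59.3425
October 23 – November 15, 2035: 24 days at 0.9% → £30,000 × 0.9% × 24/365 = £17.7534
Total = £77.0959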